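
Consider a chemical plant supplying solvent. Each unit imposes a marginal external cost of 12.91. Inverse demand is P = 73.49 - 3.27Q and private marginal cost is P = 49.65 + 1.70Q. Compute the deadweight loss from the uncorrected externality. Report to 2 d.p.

Market equilibrium (private): 49.65 + 1.70Q = 73.49 - 3.27Q → Q_m = 4.7968.
Social marginal cost = private MC + MEC = 62.56 + 1.70Q.
Set SMC = demand: 62.56 + 1.70Q = 73.49 - 3.27Q → Q* = 2.1992.
Between Q* and Q_m the wedge SMC − demand runs linearly from 0 to MEC(Q_m), so the loss is a triangle.
DWL = ½ × 2.5976 × 12.9100 = 16.7675.

DWL = 16.77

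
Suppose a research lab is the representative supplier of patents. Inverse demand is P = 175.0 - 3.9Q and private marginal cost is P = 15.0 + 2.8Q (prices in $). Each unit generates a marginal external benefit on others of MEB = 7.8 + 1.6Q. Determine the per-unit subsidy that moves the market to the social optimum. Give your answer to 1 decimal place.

subsidy = $60.4 per unit

Social marginal cost = private MC − MEB = 7.2 + 1.2Q.
Set SMC = demand: 7.2 + 1.2Q = 175.0 - 3.9Q → Q* = 32.9020.
The Pigouvian subsidy equals MEB at Q*: 7.8 + 1.6×32.9020 = 60.4432.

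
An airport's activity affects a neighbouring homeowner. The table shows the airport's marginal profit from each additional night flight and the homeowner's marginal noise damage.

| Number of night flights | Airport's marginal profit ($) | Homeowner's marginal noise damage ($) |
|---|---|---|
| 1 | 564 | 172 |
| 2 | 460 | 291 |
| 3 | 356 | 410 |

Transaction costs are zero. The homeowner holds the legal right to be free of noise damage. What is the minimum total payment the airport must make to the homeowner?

Efficient level: marginal profit ≥ marginal noise damage through level 2, so k* = 2.
With the homeowner holding the right, the airport must at least compensate total damage at k*: 172 + 291 = 463.

$463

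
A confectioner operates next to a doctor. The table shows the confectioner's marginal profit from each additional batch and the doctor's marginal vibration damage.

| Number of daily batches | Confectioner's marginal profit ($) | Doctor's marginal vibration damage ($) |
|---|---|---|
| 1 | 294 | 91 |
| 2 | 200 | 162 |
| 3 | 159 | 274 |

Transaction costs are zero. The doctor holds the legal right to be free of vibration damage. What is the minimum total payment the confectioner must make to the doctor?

Efficient level: marginal profit ≥ marginal vibration damage through level 2, so k* = 2.
With the doctor holding the right, the confectioner must at least compensate total damage at k*: 91 + 162 = 253.

$253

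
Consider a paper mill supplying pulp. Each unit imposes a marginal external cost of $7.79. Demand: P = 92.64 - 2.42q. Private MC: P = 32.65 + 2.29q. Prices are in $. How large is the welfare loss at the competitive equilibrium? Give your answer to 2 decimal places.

DWL = $6.44

Market equilibrium (private): 32.65 + 2.29q = 92.64 - 2.42q → q_m = 12.7367.
Social marginal cost = private MC + MEC = 40.44 + 2.29q.
Set SMC = demand: 40.44 + 2.29q = 92.64 - 2.42q → q* = 11.0828.
Height of the DWL triangle at q_m is SMC(q_m) − demand(q_m) = MEC(q_m) = 7.7900.
DWL = ½ × 1.6539 × 7.7900 = 6.4419.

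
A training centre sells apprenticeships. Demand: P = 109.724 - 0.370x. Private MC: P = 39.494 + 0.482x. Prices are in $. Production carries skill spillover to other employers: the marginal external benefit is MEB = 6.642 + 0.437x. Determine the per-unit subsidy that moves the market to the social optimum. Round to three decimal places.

Social marginal cost = private MC − MEB = 32.852 + 0.045x.
Set SMC = demand: 32.852 + 0.045x = 109.724 - 0.370x → x* = 185.2337.
The Pigouvian subsidy equals MEB at x*: 6.642 + 0.437×185.2337 = 87.5891.

subsidy = $87.589 per unit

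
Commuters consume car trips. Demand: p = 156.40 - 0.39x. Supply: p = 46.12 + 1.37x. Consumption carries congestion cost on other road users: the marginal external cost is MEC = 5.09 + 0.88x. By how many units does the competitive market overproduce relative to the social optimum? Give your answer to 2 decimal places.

Market equilibrium (private): 46.12 + 1.37x = 156.40 - 0.39x → x_m = 62.6591.
Social marginal benefit = demand − MEC = 151.31 - 1.27x.
Set SMB = MC: 151.31 - 1.27x = 46.12 + 1.37x → x* = 39.8447.
Gap = |62.6591 − 39.8447| = 22.8144.

22.81 units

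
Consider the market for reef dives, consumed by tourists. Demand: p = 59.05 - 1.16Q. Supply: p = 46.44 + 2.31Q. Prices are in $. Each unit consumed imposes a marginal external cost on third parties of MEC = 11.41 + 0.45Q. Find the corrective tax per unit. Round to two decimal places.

tax = $11.55 per unit

Social marginal benefit = demand − MEC = 47.64 - 1.61Q.
Set SMB = MC: 47.64 - 1.61Q = 46.44 + 2.31Q → Q* = 0.3061.
The Pigouvian tax equals MEC at Q*: 11.41 + 0.45×0.3061 = 11.5477.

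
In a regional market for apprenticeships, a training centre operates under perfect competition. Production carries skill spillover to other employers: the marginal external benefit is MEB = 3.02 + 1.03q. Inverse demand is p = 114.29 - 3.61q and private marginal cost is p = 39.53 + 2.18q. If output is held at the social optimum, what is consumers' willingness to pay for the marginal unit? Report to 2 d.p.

Social marginal cost = private MC − MEB = 36.51 + 1.15q.
Set SMC = demand: 36.51 + 1.15q = 114.29 - 3.61q → q* = 16.3403.
Consumer price on the demand curve at q*: 114.29 − 3.61×16.3403 = 55.3015.

P = 55.30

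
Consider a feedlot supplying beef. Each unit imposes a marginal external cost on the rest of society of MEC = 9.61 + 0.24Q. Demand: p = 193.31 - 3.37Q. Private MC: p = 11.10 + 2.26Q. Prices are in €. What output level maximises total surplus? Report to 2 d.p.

Q* = 29.40

Social marginal cost = private MC + MEC = 20.71 + 2.50Q.
Set SMC = demand: 20.71 + 2.50Q = 193.31 - 3.37Q → Q* = 29.4037.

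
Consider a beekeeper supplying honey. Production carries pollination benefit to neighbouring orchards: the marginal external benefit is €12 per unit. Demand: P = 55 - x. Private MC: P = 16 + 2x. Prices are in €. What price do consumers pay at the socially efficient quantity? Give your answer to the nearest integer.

P = €38

Social marginal cost = private MC − MEB = 4 + 2x.
Set SMC = demand: 4 + 2x = 55 - x → x* = 17.0000.
Consumer price on the demand curve at x*: 55 − 1×17.0000 = 38.0000.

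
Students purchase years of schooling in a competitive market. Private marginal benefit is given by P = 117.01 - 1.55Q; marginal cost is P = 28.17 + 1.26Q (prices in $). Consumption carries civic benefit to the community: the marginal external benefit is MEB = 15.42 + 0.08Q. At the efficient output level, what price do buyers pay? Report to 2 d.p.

P = $57.81

Social marginal benefit = demand + MEB = 132.43 - 1.47Q.
Set SMB = MC: 132.43 - 1.47Q = 28.17 + 1.26Q → Q* = 38.1905.
Consumer price on the demand curve at Q*: 117.01 − 1.55×38.1905 = 57.8147.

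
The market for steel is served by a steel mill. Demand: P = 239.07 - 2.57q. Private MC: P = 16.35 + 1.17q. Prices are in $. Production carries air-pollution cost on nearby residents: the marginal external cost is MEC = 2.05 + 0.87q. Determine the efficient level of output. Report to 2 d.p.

q* = 47.87

Social marginal cost = private MC + MEC = 18.40 + 2.04q.
Set SMC = demand: 18.40 + 2.04q = 239.07 - 2.57q → q* = 47.8677.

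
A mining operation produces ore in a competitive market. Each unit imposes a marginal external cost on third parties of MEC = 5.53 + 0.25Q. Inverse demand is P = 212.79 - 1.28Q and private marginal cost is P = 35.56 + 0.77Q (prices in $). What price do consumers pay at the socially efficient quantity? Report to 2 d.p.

P = $117.24

Social marginal cost = private MC + MEC = 41.09 + 1.02Q.
Set SMC = demand: 41.09 + 1.02Q = 212.79 - 1.28Q → Q* = 74.6522.
Consumer price on the demand curve at Q*: 212.79 − 1.28×74.6522 = 117.2352.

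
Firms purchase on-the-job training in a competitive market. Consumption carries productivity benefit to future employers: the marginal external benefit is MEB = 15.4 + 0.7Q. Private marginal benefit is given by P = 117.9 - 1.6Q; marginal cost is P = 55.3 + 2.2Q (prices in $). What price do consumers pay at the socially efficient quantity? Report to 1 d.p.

P = $77.6

Social marginal benefit = demand + MEB = 133.3 - 0.9Q.
Set SMB = MC: 133.3 - 0.9Q = 55.3 + 2.2Q → Q* = 25.1613.
Consumer price on the demand curve at Q*: 117.9 − 1.6×25.1613 = 77.6419.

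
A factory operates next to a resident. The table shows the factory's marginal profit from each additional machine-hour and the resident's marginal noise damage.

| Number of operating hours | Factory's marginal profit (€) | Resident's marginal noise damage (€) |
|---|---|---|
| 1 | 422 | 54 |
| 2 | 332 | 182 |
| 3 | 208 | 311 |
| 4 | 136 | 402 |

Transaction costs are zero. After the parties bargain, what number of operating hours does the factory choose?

Bargaining reaches the level where marginal profit last exceeds marginal noise damage.
That holds through level 2 (332 ≥ 182) but not at 3 (208 < 311).

2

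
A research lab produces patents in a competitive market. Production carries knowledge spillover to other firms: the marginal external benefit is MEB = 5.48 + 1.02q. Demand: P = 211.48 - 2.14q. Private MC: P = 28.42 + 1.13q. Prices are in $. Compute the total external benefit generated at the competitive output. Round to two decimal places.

$1905.09

Market equilibrium (private): 28.42 + 1.13q = 211.48 - 2.14q → q_m = 55.9817.
Total external benefit = ∫₀^{q_m} (5.48 + 1.02q) dq = 5.48×55.9817 + ½×1.02×55.9817² = 1905.0946.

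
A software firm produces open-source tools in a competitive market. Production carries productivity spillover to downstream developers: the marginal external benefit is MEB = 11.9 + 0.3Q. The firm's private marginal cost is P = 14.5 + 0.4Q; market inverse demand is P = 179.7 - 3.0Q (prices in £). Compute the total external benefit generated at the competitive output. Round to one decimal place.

Market equilibrium (private): 14.5 + 0.4Q = 179.7 - 3.0Q → Q_m = 48.5882.
Total external benefit = ∫₀^{Q_m} (11.9 + 0.3Q) dQ = 11.9×48.5882 + ½×0.3×48.5882² = 932.3216.

£932.3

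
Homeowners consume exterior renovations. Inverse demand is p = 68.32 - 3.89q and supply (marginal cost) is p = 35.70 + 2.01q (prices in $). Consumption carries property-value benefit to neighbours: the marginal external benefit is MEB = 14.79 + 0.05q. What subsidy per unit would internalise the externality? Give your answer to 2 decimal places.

Social marginal benefit = demand + MEB = 83.11 - 3.84q.
Set SMB = MC: 83.11 - 3.84q = 35.70 + 2.01q → q* = 8.1043.
The Pigouvian subsidy equals MEB at q*: 14.79 + 0.05×8.1043 = 15.1952.

subsidy = $15.20 per unit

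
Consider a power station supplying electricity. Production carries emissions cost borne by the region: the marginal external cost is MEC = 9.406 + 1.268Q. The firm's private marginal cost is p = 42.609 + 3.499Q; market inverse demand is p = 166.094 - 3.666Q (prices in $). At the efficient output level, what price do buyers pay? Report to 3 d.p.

Social marginal cost = private MC + MEC = 52.015 + 4.767Q.
Set SMC = demand: 52.015 + 4.767Q = 166.094 - 3.666Q → Q* = 13.5277.
Consumer price on the demand curve at Q*: 166.094 − 3.666×13.5277 = 116.5015.

P = $116.501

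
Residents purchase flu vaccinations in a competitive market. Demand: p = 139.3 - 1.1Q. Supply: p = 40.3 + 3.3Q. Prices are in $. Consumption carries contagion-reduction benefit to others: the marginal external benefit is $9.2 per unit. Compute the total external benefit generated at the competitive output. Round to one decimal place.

$207.0

Market equilibrium (private): 40.3 + 3.3Q = 139.3 - 1.1Q → Q_m = 22.5000.
Total external benefit = MEB × Q_m = 9.2 × 22.5000 = 207.0000.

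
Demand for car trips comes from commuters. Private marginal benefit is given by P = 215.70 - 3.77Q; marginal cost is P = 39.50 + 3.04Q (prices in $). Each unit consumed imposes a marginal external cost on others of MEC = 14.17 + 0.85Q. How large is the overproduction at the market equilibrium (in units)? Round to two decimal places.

Market equilibrium (private): 39.50 + 3.04Q = 215.70 - 3.77Q → Q_m = 25.8737.
Social marginal benefit = demand − MEC = 201.53 - 4.62Q.
Set SMB = MC: 201.53 - 4.62Q = 39.50 + 3.04Q → Q* = 21.1527.
Gap = |25.8737 − 21.1527| = 4.7210.

4.72 units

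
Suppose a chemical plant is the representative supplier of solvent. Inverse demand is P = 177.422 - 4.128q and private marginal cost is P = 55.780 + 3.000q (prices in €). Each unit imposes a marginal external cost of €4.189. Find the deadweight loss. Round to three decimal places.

DWL = €1.231

Market equilibrium (private): 55.780 + 3.000q = 177.422 - 4.128q → q_m = 17.0654.
Social marginal cost = private MC + MEC = 59.969 + 3.000q.
Set SMC = demand: 59.969 + 3.000q = 177.422 - 4.128q → q* = 16.4777.
Between q* and q_m the wedge SMC − demand runs linearly from 0 to MEC(q_m), so the loss is a triangle.
DWL = ½ × 0.5877 × 4.1890 = 1.2309.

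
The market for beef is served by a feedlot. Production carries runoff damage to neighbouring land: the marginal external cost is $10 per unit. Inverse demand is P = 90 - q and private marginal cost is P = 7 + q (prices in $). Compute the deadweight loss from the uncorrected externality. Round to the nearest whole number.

DWL = $25

Market equilibrium (private): 7 + q = 90 - q → q_m = 41.5000.
Social marginal cost = private MC + MEC = 17 + q.
Set SMC = demand: 17 + q = 90 - q → q* = 36.5000.
The loss is the area between SMC and demand from q* to q_m; with linear curves that's a triangle of height MEC(q_m).
DWL = ½ × 5.0000 × 10.0000 = 25.0000.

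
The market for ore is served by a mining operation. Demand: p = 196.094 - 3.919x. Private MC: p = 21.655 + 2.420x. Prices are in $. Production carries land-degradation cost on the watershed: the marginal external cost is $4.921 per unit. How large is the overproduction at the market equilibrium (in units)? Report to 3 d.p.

0.776 units

Market equilibrium (private): 21.655 + 2.420x = 196.094 - 3.919x → x_m = 27.5184.
Social marginal cost = private MC + MEC = 26.576 + 2.420x.
Set SMC = demand: 26.576 + 2.420x = 196.094 - 3.919x → x* = 26.7421.
Gap = |27.5184 − 26.7421| = 0.7763.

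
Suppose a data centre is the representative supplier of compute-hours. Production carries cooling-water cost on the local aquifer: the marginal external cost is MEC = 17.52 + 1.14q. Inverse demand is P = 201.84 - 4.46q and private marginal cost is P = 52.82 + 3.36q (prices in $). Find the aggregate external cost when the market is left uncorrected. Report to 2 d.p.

Market equilibrium (private): 52.82 + 3.36q = 201.84 - 4.46q → q_m = 19.0563.
Total external cost = ∫₀^{q_m} (17.52 + 1.14q) dq = 17.52×19.0563 + ½×1.14×19.0563² = 540.8576.

$540.86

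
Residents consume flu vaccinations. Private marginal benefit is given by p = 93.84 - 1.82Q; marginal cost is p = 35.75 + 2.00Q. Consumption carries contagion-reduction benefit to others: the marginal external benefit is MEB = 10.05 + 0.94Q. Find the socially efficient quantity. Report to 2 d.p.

Q* = 23.66

Social marginal benefit = demand + MEB = 103.89 - 0.88Q.
Set SMB = MC: 103.89 - 0.88Q = 35.75 + 2.00Q → Q* = 23.6597.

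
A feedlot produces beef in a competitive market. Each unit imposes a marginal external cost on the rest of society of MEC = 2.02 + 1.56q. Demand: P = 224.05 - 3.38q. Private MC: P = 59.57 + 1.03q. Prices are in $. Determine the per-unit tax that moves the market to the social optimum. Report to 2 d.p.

tax = $44.47 per unit

Social marginal cost = private MC + MEC = 61.59 + 2.59q.
Set SMC = demand: 61.59 + 2.59q = 224.05 - 3.38q → q* = 27.2127.
The Pigouvian tax equals MEC at q*: 2.02 + 1.56×27.2127 = 44.4718.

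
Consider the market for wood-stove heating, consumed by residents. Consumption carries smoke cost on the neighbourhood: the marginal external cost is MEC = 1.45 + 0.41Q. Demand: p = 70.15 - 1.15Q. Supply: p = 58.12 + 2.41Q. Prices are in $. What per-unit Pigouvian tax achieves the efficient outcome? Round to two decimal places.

Social marginal benefit = demand − MEC = 68.70 - 1.56Q.
Set SMB = MC: 68.70 - 1.56Q = 58.12 + 2.41Q → Q* = 2.6650.
The Pigouvian tax equals MEC at Q*: 1.45 + 0.41×2.6650 = 2.5427.

tax = $2.54 per unit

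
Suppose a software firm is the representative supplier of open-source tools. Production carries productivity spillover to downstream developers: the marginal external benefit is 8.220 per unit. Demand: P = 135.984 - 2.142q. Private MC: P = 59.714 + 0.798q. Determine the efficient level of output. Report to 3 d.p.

Social marginal cost = private MC − MEB = 51.494 + 0.798q.
Set SMC = demand: 51.494 + 0.798q = 135.984 - 2.142q → q* = 28.7381.

q* = 28.738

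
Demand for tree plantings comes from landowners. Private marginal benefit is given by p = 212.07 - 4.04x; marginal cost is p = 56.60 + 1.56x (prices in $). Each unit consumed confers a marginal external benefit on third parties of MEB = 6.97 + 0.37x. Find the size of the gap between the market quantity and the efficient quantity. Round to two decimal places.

3.30 units

Market equilibrium (private): 56.60 + 1.56x = 212.07 - 4.04x → x_m = 27.7625.
Social marginal benefit = demand + MEB = 219.04 - 3.67x.
Set SMB = MC: 219.04 - 3.67x = 56.60 + 1.56x → x* = 31.0593.
Gap = |27.7625 − 31.0593| = 3.2968.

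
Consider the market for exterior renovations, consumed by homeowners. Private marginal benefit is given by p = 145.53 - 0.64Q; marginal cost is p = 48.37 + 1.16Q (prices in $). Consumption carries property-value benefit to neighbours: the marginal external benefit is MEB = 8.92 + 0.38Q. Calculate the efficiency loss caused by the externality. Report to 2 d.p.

DWL = $305.01

Market equilibrium (private): 48.37 + 1.16Q = 145.53 - 0.64Q → Q_m = 53.9778.
Social marginal benefit = demand + MEB = 154.45 - 0.26Q.
Set SMB = MC: 154.45 - 0.26Q = 48.37 + 1.16Q → Q* = 74.7042.
The loss is the area between SMB and MC from Q* to Q_m; with linear curves that's a triangle of height MEB(Q_m).
DWL = ½ × 20.7264 × 29.4316 = 305.0056.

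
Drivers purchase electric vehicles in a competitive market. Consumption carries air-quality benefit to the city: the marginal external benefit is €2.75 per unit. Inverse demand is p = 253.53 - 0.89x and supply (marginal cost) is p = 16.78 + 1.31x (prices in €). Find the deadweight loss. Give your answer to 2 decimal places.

DWL = €1.72

Market equilibrium (private): 16.78 + 1.31x = 253.53 - 0.89x → x_m = 107.6136.
Social marginal benefit = demand + MEB = 256.28 - 0.89x.
Set SMB = MC: 256.28 - 0.89x = 16.78 + 1.31x → x* = 108.8636.
The welfare-loss triangle has base |x_m − x*| and height MEB(x_m) (the vertical gap between SMB and MC is zero at x* and MEB at x_m).
DWL = ½ × 1.2500 × 2.7500 = 1.7188.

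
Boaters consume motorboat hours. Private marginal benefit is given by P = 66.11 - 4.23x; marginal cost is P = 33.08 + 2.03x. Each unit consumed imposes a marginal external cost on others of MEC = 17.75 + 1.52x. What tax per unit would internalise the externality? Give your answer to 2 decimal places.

Social marginal benefit = demand − MEC = 48.36 - 5.75x.
Set SMB = MC: 48.36 - 5.75x = 33.08 + 2.03x → x* = 1.9640.
The Pigouvian tax equals MEC at x*: 17.75 + 1.52×1.9640 = 20.7353.

tax = 20.74 per unit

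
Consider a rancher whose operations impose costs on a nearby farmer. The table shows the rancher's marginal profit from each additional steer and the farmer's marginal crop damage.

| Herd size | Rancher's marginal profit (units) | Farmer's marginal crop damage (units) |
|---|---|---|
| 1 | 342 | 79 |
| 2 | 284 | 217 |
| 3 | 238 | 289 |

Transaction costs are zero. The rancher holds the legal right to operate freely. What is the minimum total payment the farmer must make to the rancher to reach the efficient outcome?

238

Left alone the rancher would choose level 3 (marginal profit stays positive).
Efficient level: k* = 2 (marginal profit ≥ marginal crop damage through 2).
The farmer must at least cover the rancher's forgone profit from cutting 3→2: 238 = 238.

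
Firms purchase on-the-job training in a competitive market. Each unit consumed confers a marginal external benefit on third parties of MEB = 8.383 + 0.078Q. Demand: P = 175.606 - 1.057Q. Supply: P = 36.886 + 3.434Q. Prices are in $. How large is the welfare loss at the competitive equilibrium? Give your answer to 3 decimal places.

DWL = $13.197

Market equilibrium (private): 36.886 + 3.434Q = 175.606 - 1.057Q → Q_m = 30.8884.
Social marginal benefit = demand + MEB = 183.989 - 0.979Q.
Set SMB = MC: 183.989 - 0.979Q = 36.886 + 3.434Q → Q* = 33.3340.
Between Q* and Q_m the wedge SMB − MC runs linearly from 0 to MEB(Q_m), so the loss is a triangle.
DWL = ½ × 2.4456 × 10.7923 = 13.1968.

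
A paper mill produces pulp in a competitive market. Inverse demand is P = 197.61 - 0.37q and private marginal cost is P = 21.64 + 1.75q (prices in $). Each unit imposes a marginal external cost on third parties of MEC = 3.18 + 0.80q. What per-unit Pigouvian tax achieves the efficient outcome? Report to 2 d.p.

Social marginal cost = private MC + MEC = 24.82 + 2.55q.
Set SMC = demand: 24.82 + 2.55q = 197.61 - 0.37q → q* = 59.1747.
The Pigouvian tax equals MEC at q*: 3.18 + 0.80×59.1747 = 50.5198.

tax = $50.52 per unit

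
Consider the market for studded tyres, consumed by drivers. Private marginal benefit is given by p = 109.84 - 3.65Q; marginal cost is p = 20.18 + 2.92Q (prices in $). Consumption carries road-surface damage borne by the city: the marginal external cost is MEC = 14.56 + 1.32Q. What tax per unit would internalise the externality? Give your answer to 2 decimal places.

Social marginal benefit = demand − MEC = 95.28 - 4.97Q.
Set SMB = MC: 95.28 - 4.97Q = 20.18 + 2.92Q → Q* = 9.5184.
The Pigouvian tax equals MEC at Q*: 14.56 + 1.32×9.5184 = 27.1243.

tax = $27.12 per unit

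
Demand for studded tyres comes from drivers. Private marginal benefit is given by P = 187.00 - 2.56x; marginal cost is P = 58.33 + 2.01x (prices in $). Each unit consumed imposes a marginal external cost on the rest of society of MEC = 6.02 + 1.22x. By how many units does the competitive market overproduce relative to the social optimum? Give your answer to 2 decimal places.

Market equilibrium (private): 58.33 + 2.01x = 187.00 - 2.56x → x_m = 28.1554.
Social marginal benefit = demand − MEC = 180.98 - 3.78x.
Set SMB = MC: 180.98 - 3.78x = 58.33 + 2.01x → x* = 21.1831.
Gap = |28.1554 − 21.1831| = 6.9723.

6.97 units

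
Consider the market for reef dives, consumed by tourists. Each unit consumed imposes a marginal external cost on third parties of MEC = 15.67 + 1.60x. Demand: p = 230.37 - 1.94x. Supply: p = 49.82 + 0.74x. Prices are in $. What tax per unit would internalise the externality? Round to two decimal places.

Social marginal benefit = demand − MEC = 214.70 - 3.54x.
Set SMB = MC: 214.70 - 3.54x = 49.82 + 0.74x → x* = 38.5234.
The Pigouvian tax equals MEC at x*: 15.67 + 1.60×38.5234 = 77.3074.

tax = $77.31 per unit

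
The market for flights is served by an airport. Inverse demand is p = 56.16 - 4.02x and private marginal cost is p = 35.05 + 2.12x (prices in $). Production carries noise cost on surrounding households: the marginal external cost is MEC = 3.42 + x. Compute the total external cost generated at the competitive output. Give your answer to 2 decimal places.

$17.67

Market equilibrium (private): 35.05 + 2.12x = 56.16 - 4.02x → x_m = 3.4381.
Total external cost = ∫₀^{x_m} (3.42 + 1.00x) dx = 3.42×3.4381 + ½×1.00×3.4381² = 17.6686.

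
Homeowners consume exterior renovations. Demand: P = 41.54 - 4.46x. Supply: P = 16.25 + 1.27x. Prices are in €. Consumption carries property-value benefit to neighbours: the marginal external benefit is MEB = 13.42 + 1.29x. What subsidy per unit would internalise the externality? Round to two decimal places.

subsidy = €24.67 per unit

Social marginal benefit = demand + MEB = 54.96 - 3.17x.
Set SMB = MC: 54.96 - 3.17x = 16.25 + 1.27x → x* = 8.7185.
The Pigouvian subsidy equals MEB at x*: 13.42 + 1.29×8.7185 = 24.6669.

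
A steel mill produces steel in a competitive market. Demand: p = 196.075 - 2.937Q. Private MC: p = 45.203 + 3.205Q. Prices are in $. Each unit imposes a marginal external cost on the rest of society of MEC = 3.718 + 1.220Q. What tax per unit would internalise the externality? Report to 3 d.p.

tax = $28.104 per unit

Social marginal cost = private MC + MEC = 48.921 + 4.425Q.
Set SMC = demand: 48.921 + 4.425Q = 196.075 - 2.937Q → Q* = 19.9883.
The Pigouvian tax equals MEC at Q*: 3.718 + 1.220×19.9883 = 28.1037.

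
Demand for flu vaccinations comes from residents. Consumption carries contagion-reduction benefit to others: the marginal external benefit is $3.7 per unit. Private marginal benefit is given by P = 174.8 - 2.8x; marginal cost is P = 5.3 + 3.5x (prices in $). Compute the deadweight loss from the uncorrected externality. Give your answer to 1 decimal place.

DWL = $1.1

Market equilibrium (private): 5.3 + 3.5x = 174.8 - 2.8x → x_m = 26.9048.
Social marginal benefit = demand + MEB = 178.5 - 2.8x.
Set SMB = MC: 178.5 - 2.8x = 5.3 + 3.5x → x* = 27.4921.
The loss is the area between SMB and MC from x* to x_m; with linear curves that's a triangle of height MEB(x_m).
DWL = ½ × 0.5873 × 3.7000 = 1.0865.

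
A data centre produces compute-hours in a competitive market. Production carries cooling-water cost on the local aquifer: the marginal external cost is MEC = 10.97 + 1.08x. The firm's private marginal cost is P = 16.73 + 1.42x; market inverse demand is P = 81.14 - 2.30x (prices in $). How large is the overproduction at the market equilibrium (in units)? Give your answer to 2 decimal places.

6.18 units

Market equilibrium (private): 16.73 + 1.42x = 81.14 - 2.30x → x_m = 17.3145.
Social marginal cost = private MC + MEC = 27.70 + 2.50x.
Set SMC = demand: 27.70 + 2.50x = 81.14 - 2.30x → x* = 11.1333.
Gap = |17.3145 − 11.1333| = 6.1812.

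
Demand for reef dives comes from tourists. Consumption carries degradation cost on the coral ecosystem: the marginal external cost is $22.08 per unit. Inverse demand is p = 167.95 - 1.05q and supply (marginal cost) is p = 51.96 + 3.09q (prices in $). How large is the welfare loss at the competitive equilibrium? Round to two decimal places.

DWL = $58.88

Market equilibrium (private): 51.96 + 3.09q = 167.95 - 1.05q → q_m = 28.0169.
Social marginal benefit = demand − MEC = 145.87 - 1.05q.
Set SMB = MC: 145.87 - 1.05q = 51.96 + 3.09q → q* = 22.6836.
The loss is the area between SMB and MC from q* to q_m; with linear curves that's a triangle of height MEC(q_m).
DWL = ½ × 5.3333 × 22.0800 = 58.8796.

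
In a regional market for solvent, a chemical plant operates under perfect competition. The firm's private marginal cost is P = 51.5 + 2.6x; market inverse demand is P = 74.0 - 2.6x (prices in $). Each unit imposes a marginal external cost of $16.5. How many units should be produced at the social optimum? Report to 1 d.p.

Social marginal cost = private MC + MEC = 68.0 + 2.6x.
Set SMC = demand: 68.0 + 2.6x = 74.0 - 2.6x → x* = 1.1538.

x* = 1.2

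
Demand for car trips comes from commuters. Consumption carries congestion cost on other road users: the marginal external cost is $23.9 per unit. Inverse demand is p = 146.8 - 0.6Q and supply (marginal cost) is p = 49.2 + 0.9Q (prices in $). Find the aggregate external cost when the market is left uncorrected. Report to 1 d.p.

$1555.1

Market equilibrium (private): 49.2 + 0.9Q = 146.8 - 0.6Q → Q_m = 65.0667.
Total external cost = MEC × Q_m = 23.9 × 65.0667 = 1555.0941.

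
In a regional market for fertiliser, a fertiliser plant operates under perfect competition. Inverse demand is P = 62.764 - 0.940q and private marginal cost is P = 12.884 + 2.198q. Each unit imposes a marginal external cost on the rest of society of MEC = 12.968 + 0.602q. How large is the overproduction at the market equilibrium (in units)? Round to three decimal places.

Market equilibrium (private): 12.884 + 2.198q = 62.764 - 0.940q → q_m = 15.8955.
Social marginal cost = private MC + MEC = 25.852 + 2.800q.
Set SMC = demand: 25.852 + 2.800q = 62.764 - 0.940q → q* = 9.8695.
Gap = |15.8955 − 9.8695| = 6.0260.

6.026 units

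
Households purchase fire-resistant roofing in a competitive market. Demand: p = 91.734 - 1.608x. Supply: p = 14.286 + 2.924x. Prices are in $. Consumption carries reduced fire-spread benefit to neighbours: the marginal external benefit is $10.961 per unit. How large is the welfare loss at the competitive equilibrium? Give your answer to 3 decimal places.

Market equilibrium (private): 14.286 + 2.924x = 91.734 - 1.608x → x_m = 17.0891.
Social marginal benefit = demand + MEB = 102.695 - 1.608x.
Set SMB = MC: 102.695 - 1.608x = 14.286 + 2.924x → x* = 19.5077.
The loss is the area between SMB and MC from x* to x_m; with linear curves that's a triangle of height MEB(x_m).
DWL = ½ × 2.4186 × 10.9610 = 13.2551.

DWL = $13.255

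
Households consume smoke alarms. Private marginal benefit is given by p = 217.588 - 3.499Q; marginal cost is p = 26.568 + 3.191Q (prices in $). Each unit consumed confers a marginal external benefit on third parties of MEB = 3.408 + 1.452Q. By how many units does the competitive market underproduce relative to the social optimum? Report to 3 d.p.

Market equilibrium (private): 26.568 + 3.191Q = 217.588 - 3.499Q → Q_m = 28.5531.
Social marginal benefit = demand + MEB = 220.996 - 2.047Q.
Set SMB = MC: 220.996 - 2.047Q = 26.568 + 3.191Q → Q* = 37.1187.
Gap = |28.5531 − 37.1187| = 8.5656.

8.566 units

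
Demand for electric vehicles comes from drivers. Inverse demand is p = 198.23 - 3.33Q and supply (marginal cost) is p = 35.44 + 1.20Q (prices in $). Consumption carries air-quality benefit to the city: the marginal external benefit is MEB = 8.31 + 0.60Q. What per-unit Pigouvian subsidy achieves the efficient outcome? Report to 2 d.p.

Social marginal benefit = demand + MEB = 206.54 - 2.73Q.
Set SMB = MC: 206.54 - 2.73Q = 35.44 + 1.20Q → Q* = 43.5369.
The Pigouvian subsidy equals MEB at Q*: 8.31 + 0.60×43.5369 = 34.4321.

subsidy = $34.43 per unit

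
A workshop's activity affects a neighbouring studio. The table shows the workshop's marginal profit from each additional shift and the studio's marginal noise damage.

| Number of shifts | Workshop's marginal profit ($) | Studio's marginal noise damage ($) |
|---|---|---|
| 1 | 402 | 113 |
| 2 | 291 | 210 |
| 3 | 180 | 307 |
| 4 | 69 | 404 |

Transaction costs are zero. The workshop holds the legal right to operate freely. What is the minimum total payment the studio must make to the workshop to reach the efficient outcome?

$249

Left alone the workshop would choose level 4 (marginal profit stays positive).
Efficient level: k* = 2 (marginal profit ≥ marginal noise damage through 2).
The studio must at least cover the workshop's forgone profit from cutting 4→2: 180 + 69 = 249.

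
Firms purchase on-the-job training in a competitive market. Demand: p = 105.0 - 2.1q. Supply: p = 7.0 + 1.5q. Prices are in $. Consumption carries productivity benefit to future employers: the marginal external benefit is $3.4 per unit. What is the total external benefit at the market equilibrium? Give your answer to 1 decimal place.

$92.6

Market equilibrium (private): 7.0 + 1.5q = 105.0 - 2.1q → q_m = 27.2222.
Total external benefit = MEB × q_m = 3.4 × 27.2222 = 92.5555.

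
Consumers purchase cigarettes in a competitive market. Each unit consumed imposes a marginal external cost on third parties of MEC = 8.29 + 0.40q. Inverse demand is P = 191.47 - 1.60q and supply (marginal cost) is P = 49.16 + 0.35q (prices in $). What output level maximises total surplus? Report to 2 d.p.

Social marginal benefit = demand − MEC = 183.18 - 2.00q.
Set SMB = MC: 183.18 - 2.00q = 49.16 + 0.35q → q* = 57.0298.

q* = 57.03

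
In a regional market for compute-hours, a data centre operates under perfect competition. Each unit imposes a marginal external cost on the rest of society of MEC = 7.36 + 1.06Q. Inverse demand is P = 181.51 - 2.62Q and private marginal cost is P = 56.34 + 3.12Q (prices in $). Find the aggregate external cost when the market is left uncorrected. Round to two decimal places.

$412.53

Market equilibrium (private): 56.34 + 3.12Q = 181.51 - 2.62Q → Q_m = 21.8066.
Total external cost = ∫₀^{Q_m} (7.36 + 1.06Q) dQ = 7.36×21.8066 + ½×1.06×21.8066² = 412.5263.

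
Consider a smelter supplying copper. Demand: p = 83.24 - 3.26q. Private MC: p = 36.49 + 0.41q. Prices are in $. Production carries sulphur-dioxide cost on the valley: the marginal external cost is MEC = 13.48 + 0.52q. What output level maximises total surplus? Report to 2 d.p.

q* = 7.94

Social marginal cost = private MC + MEC = 49.97 + 0.93q.
Set SMC = demand: 49.97 + 0.93q = 83.24 - 3.26q → q* = 7.9403.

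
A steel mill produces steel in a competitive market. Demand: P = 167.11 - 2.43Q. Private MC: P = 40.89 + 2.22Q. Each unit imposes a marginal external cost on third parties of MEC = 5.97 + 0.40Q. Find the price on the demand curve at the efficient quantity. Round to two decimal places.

Social marginal cost = private MC + MEC = 46.86 + 2.62Q.
Set SMC = demand: 46.86 + 2.62Q = 167.11 - 2.43Q → Q* = 23.8119.
Consumer price on the demand curve at Q*: 167.11 − 2.43×23.8119 = 109.2471.

P = 109.25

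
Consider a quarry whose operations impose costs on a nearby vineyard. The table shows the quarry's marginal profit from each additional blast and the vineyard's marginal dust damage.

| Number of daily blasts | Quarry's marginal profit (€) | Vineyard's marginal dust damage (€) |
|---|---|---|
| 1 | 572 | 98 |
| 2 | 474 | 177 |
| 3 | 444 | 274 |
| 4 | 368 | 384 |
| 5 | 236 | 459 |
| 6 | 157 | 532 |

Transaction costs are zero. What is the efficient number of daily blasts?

Bargaining reaches the level where marginal profit last exceeds marginal dust damage.
That holds through level 3 (444 ≥ 274) but not at 4 (368 < 384).

3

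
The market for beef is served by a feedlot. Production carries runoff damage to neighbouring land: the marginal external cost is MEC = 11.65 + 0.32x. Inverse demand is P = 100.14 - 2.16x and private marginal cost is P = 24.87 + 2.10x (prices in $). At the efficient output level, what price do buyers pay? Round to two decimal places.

Social marginal cost = private MC + MEC = 36.52 + 2.42x.
Set SMC = demand: 36.52 + 2.42x = 100.14 - 2.16x → x* = 13.8908.
Consumer price on the demand curve at x*: 100.14 − 2.16×13.8908 = 70.1359.

P = $70.14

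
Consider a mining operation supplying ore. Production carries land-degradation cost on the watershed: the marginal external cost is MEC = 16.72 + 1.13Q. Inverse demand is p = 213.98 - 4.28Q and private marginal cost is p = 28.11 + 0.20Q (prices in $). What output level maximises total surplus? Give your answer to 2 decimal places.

Q* = 30.15

Social marginal cost = private MC + MEC = 44.83 + 1.33Q.
Set SMC = demand: 44.83 + 1.33Q = 213.98 - 4.28Q → Q* = 30.1515.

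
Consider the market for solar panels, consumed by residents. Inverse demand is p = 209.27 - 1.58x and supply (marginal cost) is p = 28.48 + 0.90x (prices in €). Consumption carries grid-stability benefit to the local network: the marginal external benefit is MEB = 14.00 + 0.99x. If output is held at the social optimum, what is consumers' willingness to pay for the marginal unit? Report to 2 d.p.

P = €2.71

Social marginal benefit = demand + MEB = 223.27 - 0.59x.
Set SMB = MC: 223.27 - 0.59x = 28.48 + 0.90x → x* = 130.7315.
Consumer price on the demand curve at x*: 209.27 − 1.58×130.7315 = 2.7142.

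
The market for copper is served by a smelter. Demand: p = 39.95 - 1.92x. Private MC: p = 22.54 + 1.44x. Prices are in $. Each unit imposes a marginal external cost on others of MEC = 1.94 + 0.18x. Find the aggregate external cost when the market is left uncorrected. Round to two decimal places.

Market equilibrium (private): 22.54 + 1.44x = 39.95 - 1.92x → x_m = 5.1815.
Total external cost = ∫₀^{x_m} (1.94 + 0.18x) dx = 1.94×5.1815 + ½×0.18×5.1815² = 12.4684.

$12.47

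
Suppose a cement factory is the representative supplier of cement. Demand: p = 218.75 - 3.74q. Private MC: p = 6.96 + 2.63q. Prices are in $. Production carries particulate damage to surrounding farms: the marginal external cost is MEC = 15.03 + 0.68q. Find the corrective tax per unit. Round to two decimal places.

tax = $34.01 per unit

Social marginal cost = private MC + MEC = 21.99 + 3.31q.
Set SMC = demand: 21.99 + 3.31q = 218.75 - 3.74q → q* = 27.9092.
The Pigouvian tax equals MEC at q*: 15.03 + 0.68×27.9092 = 34.0083.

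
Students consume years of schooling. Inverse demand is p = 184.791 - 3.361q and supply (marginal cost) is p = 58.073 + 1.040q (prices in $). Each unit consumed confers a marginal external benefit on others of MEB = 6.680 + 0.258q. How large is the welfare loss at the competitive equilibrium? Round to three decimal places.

Market equilibrium (private): 58.073 + 1.040q = 184.791 - 3.361q → q_m = 28.7930.
Social marginal benefit = demand + MEB = 191.471 - 3.103q.
Set SMB = MC: 191.471 - 3.103q = 58.073 + 1.040q → q* = 32.1984.
Between q* and q_m the wedge SMB − MC runs linearly from 0 to MEB(q_m), so the loss is a triangle.
DWL = ½ × 3.4054 × 14.1086 = 24.0227.

DWL = $24.023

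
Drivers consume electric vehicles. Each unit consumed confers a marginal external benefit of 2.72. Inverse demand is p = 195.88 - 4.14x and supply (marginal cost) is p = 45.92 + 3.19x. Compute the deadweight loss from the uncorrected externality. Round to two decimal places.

DWL = 0.50

Market equilibrium (private): 45.92 + 3.19x = 195.88 - 4.14x → x_m = 20.4584.
Social marginal benefit = demand + MEB = 198.60 - 4.14x.
Set SMB = MC: 198.60 - 4.14x = 45.92 + 3.19x → x* = 20.8295.
Between x* and x_m the wedge SMB − MC runs linearly from 0 to MEB(x_m), so the loss is a triangle.
DWL = ½ × 0.3711 × 2.7200 = 0.5047.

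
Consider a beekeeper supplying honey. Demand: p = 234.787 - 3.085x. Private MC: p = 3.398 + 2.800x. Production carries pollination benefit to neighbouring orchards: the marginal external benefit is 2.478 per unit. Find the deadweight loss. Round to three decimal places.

Market equilibrium (private): 3.398 + 2.800x = 234.787 - 3.085x → x_m = 39.3184.
Social marginal cost = private MC − MEB = 0.920 + 2.800x.
Set SMC = demand: 0.920 + 2.800x = 234.787 - 3.085x → x* = 39.7395.
Between x* and x_m the wedge demand − SMC runs linearly from 0 to MEB(x_m), so the loss is a triangle.
DWL = ½ × 0.4211 × 2.4780 = 0.5217.

DWL = 0.522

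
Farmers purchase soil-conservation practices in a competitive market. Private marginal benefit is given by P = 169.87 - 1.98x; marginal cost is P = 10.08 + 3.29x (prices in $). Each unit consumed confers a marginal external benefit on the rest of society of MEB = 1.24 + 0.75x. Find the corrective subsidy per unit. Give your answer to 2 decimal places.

subsidy = $27.96 per unit

Social marginal benefit = demand + MEB = 171.11 - 1.23x.
Set SMB = MC: 171.11 - 1.23x = 10.08 + 3.29x → x* = 35.6261.
The Pigouvian subsidy equals MEB at x*: 1.24 + 0.75×35.6261 = 27.9596.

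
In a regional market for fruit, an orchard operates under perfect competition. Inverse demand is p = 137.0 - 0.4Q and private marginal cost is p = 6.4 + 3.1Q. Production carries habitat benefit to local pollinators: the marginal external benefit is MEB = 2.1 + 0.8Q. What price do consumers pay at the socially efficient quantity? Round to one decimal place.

Social marginal cost = private MC − MEB = 4.3 + 2.3Q.
Set SMC = demand: 4.3 + 2.3Q = 137.0 - 0.4Q → Q* = 49.1481.
Consumer price on the demand curve at Q*: 137.0 − 0.4×49.1481 = 117.3408.

P = 117.3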